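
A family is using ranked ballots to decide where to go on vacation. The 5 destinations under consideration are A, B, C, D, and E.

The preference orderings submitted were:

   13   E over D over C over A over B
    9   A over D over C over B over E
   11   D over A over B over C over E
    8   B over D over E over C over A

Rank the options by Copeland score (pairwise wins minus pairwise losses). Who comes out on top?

Pairwise results:
  A vs B: A wins 33–8.
  A vs C: C wins 21–20.
  A vs D: D wins 32–9.
  A vs E: E wins 21–20.
  B vs C: C wins 22–19.
  B vs D: D wins 33–8.
  B vs E: B wins 28–13.
  C vs D: D wins 41–0.
  C vs E: E wins 21–20.
  D vs E: D wins 28–13.
Copeland scores (wins − losses):
  A: 1 − 3 = -2
  B: 1 − 3 = -2
  C: 2 − 2 = 0
  D: 4 − 0 = 4
  E: 2 − 2 = 0
D has the best Copeland score.

D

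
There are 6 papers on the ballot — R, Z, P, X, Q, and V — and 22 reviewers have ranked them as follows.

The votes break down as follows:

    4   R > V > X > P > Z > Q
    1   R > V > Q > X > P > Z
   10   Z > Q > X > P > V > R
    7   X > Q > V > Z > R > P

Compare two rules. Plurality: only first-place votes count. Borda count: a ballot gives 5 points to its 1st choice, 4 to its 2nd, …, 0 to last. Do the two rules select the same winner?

Plurality first-place counts: R 5, Z 10, P 0, X 7, Q 0, V 0 → Z.
Borda totals: R 32, Z 68, P 29, X 79, Q 71, V 51 → X.
The two rules disagree: plurality picks Z, Borda picks X.

No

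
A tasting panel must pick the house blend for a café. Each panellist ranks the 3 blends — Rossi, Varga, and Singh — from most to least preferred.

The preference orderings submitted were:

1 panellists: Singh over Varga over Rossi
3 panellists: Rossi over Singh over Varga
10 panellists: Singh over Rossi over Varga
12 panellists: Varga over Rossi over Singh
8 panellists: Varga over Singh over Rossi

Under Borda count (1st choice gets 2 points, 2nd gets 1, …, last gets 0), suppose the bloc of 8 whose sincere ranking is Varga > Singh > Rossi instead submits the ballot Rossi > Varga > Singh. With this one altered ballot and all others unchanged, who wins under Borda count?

Borda totals with the altered ballot: Rossi 44, Varga 33, Singh 25.
The switch changes the winner from Varga to Rossi.

Rossi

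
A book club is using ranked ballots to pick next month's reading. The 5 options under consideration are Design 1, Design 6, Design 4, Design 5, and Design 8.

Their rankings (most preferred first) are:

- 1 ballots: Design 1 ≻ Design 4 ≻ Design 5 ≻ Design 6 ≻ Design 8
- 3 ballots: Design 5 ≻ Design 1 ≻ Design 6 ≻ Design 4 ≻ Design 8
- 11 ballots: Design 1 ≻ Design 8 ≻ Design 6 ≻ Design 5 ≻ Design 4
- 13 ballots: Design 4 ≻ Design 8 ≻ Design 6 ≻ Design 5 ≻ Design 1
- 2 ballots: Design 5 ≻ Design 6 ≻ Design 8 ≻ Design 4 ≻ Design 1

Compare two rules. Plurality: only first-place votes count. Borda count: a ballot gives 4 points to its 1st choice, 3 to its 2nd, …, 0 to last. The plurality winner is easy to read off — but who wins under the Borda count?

Plurality first-place counts: Design 1 12, Design 6 0, Design 4 13, Design 5 5, Design 8 0 → Design 4.
Borda totals: Design 1 57, Design 6 61, Design 4 60, Design 5 46, Design 8 76 → Design 8.

Design 8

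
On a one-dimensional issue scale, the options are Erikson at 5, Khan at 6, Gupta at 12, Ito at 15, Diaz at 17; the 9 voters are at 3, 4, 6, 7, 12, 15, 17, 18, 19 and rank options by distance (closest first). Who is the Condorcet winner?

With single-peaked preferences on a line, the Condorcet winner is the candidate closest to the median voter.
The median voter (position 12) is closest to Gupta at 12.
Check: Gupta vs Diaz — voters closer to Gupta: 5 of 9.

Gupta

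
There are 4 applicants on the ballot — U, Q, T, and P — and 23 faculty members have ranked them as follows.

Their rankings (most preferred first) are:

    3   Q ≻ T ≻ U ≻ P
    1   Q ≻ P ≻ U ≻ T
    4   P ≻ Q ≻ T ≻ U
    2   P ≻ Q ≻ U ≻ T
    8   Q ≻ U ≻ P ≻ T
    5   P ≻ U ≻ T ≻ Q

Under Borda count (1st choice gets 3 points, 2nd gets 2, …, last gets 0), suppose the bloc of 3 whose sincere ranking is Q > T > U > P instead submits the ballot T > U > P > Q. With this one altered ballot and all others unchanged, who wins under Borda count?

Borda totals with the altered ballot: U 35, Q 39, T 18, P 46.
The switch changes the winner from Q to P.

P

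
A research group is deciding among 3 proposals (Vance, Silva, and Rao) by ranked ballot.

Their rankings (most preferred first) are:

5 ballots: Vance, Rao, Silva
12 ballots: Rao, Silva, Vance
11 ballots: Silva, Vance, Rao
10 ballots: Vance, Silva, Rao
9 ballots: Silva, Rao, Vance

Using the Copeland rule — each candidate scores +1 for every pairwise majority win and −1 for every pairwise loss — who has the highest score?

Pairwise results:
  Vance vs Silva: Silva wins 32–15.
  Vance vs Rao: Vance wins 26–21.
  Silva vs Rao: Silva wins 30–17.
Copeland scores (wins − losses):
  Vance: 1 − 1 = 0
  Silva: 2 − 0 = 2
  Rao: 0 − 2 = -2
Silva has the best Copeland score.

Silva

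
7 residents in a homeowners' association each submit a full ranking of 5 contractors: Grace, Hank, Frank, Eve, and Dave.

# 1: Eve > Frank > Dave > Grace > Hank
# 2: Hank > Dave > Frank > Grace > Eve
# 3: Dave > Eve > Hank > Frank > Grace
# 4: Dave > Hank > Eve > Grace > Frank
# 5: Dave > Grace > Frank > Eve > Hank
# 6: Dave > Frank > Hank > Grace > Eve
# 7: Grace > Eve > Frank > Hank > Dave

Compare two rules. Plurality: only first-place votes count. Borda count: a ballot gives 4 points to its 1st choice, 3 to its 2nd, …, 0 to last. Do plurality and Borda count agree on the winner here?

Plurality first-place counts: Grace 1, Hank 1, Frank 0, Eve 1, Dave 4 → Dave.
Borda totals: Grace 11, Hank 12, Frank 13, Eve 13, Dave 21 → Dave.
The two rules agree on Dave.

Yes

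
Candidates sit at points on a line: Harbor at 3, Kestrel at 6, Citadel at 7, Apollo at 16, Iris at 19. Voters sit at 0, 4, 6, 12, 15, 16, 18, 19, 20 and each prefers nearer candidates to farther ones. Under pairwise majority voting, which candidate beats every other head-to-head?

With single-peaked preferences on a line, the Condorcet winner is the candidate closest to the median voter.
The median voter (position 15) is closest to Apollo at 16.
Check: Apollo vs Harbor — voters closer to Apollo: 6 of 9.

Apollo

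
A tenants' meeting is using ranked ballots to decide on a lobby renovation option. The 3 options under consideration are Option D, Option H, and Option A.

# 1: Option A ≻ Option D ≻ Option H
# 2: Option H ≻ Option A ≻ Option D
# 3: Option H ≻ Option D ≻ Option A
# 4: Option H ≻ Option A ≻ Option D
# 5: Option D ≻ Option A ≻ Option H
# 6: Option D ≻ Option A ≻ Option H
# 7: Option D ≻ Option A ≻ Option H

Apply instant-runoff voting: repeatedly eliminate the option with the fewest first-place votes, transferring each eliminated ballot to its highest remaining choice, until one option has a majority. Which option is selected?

Option D

Round 1: Option D 3, Option H 3, Option A 1. Option A has the fewest and is eliminated.
Round 2: Option D 4, Option H 3. Option D has a majority.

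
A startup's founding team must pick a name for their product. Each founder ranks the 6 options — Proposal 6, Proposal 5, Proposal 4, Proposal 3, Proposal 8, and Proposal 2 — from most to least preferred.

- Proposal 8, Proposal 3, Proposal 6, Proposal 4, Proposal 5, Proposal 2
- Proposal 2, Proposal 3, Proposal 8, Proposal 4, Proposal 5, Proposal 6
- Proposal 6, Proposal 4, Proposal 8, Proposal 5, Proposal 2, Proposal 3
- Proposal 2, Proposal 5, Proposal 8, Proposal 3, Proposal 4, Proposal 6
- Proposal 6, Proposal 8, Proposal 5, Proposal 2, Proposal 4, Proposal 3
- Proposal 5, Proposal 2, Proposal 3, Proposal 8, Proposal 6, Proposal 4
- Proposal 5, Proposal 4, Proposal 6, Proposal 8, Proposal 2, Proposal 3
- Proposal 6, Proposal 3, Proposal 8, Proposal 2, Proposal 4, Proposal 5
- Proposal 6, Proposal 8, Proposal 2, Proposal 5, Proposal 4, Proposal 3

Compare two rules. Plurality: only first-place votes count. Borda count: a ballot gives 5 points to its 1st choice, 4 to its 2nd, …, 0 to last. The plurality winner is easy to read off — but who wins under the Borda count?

Plurality first-place counts: Proposal 6 4, Proposal 5 2, Proposal 4 0, Proposal 3 0, Proposal 8 1, Proposal 2 2 → Proposal 6.
Borda totals: Proposal 6 27, Proposal 5 23, Proposal 4 16, Proposal 3 17, Proposal 8 29, Proposal 2 23 → Proposal 8.

Proposal 8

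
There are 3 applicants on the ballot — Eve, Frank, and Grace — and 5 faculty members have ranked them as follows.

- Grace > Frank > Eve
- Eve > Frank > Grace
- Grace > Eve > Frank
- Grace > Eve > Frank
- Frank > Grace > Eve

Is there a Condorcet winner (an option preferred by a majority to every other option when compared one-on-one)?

Yes

Head-to-head results (5 voters total):
Eve vs Frank: Eve wins 3–2.
Eve vs Grace: Grace wins 4–1.
Frank vs Grace: Grace wins 3–2.
Grace beats each rival — Eve (4–1), Frank (3–2) — so Grace is the Condorcet winner.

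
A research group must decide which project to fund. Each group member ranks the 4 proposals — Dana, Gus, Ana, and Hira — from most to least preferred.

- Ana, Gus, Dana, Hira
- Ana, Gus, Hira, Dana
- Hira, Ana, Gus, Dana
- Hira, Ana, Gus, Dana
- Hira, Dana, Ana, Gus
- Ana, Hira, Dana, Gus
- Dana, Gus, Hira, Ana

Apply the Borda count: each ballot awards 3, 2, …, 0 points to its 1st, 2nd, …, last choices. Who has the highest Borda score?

Ana

Borda scores:
  Dana: 1 + 0 + 0 + 0 + 2 + 1 + 3 = 7
  Gus: 2 + 2 + 1 + 1 + 0 + 0 + 2 = 8
  Ana: 3 + 3 + 2 + 2 + 1 + 3 + 0 = 14
  Hira: 0 + 1 + 3 + 3 + 3 + 2 + 1 = 13
Ana has the highest total.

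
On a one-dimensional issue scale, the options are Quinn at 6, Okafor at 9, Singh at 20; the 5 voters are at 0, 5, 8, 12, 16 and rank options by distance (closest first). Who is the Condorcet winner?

With single-peaked preferences on a line, the Condorcet winner is the candidate closest to the median voter.
The median voter (position 8) is closest to Okafor at 9.
Check: Okafor vs Quinn — voters closer to Okafor: 3 of 5.

Okafor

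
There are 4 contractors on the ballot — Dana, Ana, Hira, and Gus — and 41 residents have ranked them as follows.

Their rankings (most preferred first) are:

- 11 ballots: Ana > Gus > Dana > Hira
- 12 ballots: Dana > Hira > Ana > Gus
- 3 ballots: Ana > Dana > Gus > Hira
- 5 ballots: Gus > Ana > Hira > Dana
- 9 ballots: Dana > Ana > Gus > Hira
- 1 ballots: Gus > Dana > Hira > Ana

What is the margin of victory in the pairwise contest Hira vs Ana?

15

Ballots ranking Hira above Ana: 12+1 = 13.
Ballots ranking Ana above Hira: 11+3+5+9 = 28.
Ana wins 28–13, a margin of 15.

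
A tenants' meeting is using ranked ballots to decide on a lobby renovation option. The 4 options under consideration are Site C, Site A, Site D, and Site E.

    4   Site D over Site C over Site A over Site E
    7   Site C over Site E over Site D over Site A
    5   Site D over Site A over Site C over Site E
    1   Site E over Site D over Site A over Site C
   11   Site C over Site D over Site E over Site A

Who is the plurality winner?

First-place vote totals:
  Site C: 18
  Site A: 0
  Site D: 9
  Site E: 1
Site C has the most first-place votes.

Site C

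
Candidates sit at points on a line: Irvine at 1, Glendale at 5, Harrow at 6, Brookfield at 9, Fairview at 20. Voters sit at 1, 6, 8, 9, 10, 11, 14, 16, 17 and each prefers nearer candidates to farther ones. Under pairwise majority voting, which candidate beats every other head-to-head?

Brookfield

With single-peaked preferences on a line, the Condorcet winner is the candidate closest to the median voter.
The median voter (position 10) is closest to Brookfield at 9.
Check: Brookfield vs Harrow — voters closer to Brookfield: 7 of 9.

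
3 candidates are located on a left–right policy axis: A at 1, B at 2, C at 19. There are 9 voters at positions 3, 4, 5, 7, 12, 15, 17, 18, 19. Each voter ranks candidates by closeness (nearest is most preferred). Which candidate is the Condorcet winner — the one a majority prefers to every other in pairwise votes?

With single-peaked preferences on a line, the Condorcet winner is the candidate closest to the median voter.
The median voter (position 12) is closest to C at 19.
Check: C vs A — voters closer to C: 5 of 9.

C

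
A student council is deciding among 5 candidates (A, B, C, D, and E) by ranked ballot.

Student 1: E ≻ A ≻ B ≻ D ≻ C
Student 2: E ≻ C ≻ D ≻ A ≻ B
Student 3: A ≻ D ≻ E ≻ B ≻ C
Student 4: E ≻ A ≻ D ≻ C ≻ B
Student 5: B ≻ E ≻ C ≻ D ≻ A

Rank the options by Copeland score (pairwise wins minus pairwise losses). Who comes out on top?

E

Pairwise results:
  A vs B: A wins 4–1.
  A vs C: A wins 3–2.
  A vs D: A wins 3–2.
  A vs E: E wins 4–1.
  B vs C: B wins 3–2.
  B vs D: D wins 3–2.
  B vs E: E wins 4–1.
  C vs D: D wins 3–2.
  C vs E: E wins 5–0.
  D vs E: E wins 4–1.
Copeland scores (wins − losses):
  A: 3 − 1 = 2
  B: 1 − 3 = -2
  C: 0 − 4 = -4
  D: 2 − 2 = 0
  E: 4 − 0 = 4
E has the best Copeland score.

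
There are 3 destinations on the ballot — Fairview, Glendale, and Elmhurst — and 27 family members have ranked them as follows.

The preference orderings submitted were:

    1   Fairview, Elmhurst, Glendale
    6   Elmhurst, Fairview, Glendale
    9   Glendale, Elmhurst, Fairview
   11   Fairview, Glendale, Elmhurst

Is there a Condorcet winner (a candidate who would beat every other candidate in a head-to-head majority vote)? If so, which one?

Head-to-head results (27 voters total):
Fairview vs Glendale: Fairview wins 18–9.
Fairview vs Elmhurst: Elmhurst wins 15–12.
Glendale vs Elmhurst: Glendale wins 20–7.
No candidate beats all others: Fairview beats Glendale beats Elmhurst beats Fairview, a majority cycle.

None — there is no Condorcet winner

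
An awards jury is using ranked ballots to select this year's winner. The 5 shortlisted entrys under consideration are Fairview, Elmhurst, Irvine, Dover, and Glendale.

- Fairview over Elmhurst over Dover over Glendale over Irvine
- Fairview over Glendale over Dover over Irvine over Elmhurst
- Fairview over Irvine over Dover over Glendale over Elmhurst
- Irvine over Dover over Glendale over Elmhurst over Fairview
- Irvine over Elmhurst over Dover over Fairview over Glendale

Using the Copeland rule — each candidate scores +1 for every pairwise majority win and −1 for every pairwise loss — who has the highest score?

Pairwise results:
  Fairview vs Elmhurst: Fairview wins 3–2.
  Fairview vs Irvine: Fairview wins 3–2.
  Fairview vs Dover: Fairview wins 3–2.
  Fairview vs Glendale: Fairview wins 4–1.
  Elmhurst vs Irvine: Irvine wins 4–1.
  Elmhurst vs Dover: Dover wins 3–2.
  Elmhurst vs Glendale: Glendale wins 3–2.
  Irvine vs Dover: Irvine wins 3–2.
  Irvine vs Glendale: Irvine wins 3–2.
  Dover vs Glendale: Dover wins 4–1.
Copeland scores (wins − losses):
  Fairview: 4 − 0 = 4
  Elmhurst: 0 − 4 = -4
  Irvine: 3 − 1 = 2
  Dover: 2 − 2 = 0
  Glendale: 1 − 3 = -2
Fairview has the best Copeland score.

Fairview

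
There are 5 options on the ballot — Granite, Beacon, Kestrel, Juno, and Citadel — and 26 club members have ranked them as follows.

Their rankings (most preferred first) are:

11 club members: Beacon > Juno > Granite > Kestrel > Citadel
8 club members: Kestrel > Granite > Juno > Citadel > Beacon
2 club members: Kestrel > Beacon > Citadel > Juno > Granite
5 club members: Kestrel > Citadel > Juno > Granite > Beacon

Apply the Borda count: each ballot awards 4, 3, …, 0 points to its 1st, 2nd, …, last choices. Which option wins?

Kestrel

Borda scores:
  Granite: 11·2 + 8·3 + 2·0 + 5·1 = 51
  Beacon: 11·4 + 8·0 + 2·3 + 5·0 = 50
  Kestrel: 11·1 + 8·4 + 2·4 + 5·4 = 71
  Juno: 11·3 + 8·2 + 2·1 + 5·2 = 61
  Citadel: 11·0 + 8·1 + 2·2 + 5·3 = 27
Kestrel has the highest total.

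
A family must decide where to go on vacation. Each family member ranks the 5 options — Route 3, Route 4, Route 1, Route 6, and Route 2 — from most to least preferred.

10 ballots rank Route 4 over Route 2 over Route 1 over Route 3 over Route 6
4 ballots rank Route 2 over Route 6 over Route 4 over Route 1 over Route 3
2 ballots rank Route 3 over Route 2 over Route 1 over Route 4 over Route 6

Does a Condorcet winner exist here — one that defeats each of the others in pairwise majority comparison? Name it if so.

Route 4

Head-to-head results (16 voters total):
Route 3 vs Route 4: Route 4 wins 14–2.
Route 3 vs Route 1: Route 1 wins 14–2.
Route 3 vs Route 6: Route 3 wins 12–4.
Route 3 vs Route 2: Route 2 wins 14–2.
Route 4 vs Route 1: Route 4 wins 14–2.
Route 4 vs Route 6: Route 4 wins 12–4.
Route 4 vs Route 2: Route 4 wins 10–6.
Route 1 vs Route 6: Route 1 wins 12–4.
Route 1 vs Route 2: Route 2 wins 16–0.
Route 6 vs Route 2: Route 2 wins 16–0.
Route 4 beats each rival — Route 3 (14–2), Route 1 (14–2), Route 6 (12–4), Route 2 (10–6) — so Route 4 is the Condorcet winner.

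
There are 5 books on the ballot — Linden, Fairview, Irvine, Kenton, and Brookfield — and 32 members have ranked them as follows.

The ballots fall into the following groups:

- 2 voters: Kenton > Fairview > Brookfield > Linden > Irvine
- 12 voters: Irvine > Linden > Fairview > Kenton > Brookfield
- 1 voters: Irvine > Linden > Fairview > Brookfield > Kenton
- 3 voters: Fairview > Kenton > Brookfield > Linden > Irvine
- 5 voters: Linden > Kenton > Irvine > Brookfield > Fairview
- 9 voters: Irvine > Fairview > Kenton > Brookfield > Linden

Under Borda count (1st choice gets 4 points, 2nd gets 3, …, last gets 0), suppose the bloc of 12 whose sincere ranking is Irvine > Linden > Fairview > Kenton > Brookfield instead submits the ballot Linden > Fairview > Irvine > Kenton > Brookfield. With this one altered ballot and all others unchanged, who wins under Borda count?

Borda totals with the altered ballot: Linden 76, Fairview 83, Irvine 74, Kenton 62, Brookfield 25.
The switch changes the winner from Irvine to Fairview.

Fairview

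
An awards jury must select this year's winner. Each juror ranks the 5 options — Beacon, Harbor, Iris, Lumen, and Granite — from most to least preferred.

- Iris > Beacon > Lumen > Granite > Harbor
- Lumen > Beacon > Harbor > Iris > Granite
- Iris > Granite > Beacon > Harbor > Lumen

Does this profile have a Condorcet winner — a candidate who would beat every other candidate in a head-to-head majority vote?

Head-to-head results (3 voters total):
Beacon vs Harbor: Beacon wins 3–0.
Beacon vs Iris: Iris wins 2–1.
Beacon vs Lumen: Beacon wins 2–1.
Beacon vs Granite: Beacon wins 2–1.
Harbor vs Iris: Iris wins 2–1.
Harbor vs Lumen: Lumen wins 2–1.
Harbor vs Granite: Granite wins 2–1.
Iris vs Lumen: Iris wins 2–1.
Iris vs Granite: Iris wins 3–0.
Lumen vs Granite: Lumen wins 2–1.
Iris beats each rival — Beacon (2–1), Harbor (2–1), Lumen (2–1), Granite (3–0) — so Iris is the Condorcet winner.

Yes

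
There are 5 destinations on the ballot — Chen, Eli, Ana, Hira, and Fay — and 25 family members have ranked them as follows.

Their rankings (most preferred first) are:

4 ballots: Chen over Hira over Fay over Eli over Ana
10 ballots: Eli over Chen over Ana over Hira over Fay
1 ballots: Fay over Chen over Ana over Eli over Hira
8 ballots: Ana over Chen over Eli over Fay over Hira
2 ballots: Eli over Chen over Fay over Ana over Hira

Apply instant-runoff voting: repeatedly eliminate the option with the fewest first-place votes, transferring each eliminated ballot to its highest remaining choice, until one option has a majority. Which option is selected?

Eli

Round 1: Eli 12, Ana 8, Chen 4, Fay 1, Hira 0. Hira has the fewest and is eliminated.
Round 2: Eli 12, Ana 8, Chen 4, Fay 1. Fay has the fewest and is eliminated.
Round 3: Eli 12, Ana 8, Chen 5. Chen has the fewest and is eliminated.
Round 4: Eli 16, Ana 9. Eli has a majority.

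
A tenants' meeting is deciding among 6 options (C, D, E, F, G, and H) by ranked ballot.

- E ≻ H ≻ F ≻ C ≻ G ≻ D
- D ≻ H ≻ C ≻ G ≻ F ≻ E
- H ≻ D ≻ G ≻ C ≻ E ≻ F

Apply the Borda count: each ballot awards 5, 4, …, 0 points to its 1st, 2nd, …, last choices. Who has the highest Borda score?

Borda scores:
  C: 2 + 3 + 2 = 7
  D: 0 + 5 + 4 = 9
  E: 5 + 0 + 1 = 6
  F: 3 + 1 + 0 = 4
  G: 1 + 2 + 3 = 6
  H: 4 + 4 + 5 = 13
H has the highest total.

H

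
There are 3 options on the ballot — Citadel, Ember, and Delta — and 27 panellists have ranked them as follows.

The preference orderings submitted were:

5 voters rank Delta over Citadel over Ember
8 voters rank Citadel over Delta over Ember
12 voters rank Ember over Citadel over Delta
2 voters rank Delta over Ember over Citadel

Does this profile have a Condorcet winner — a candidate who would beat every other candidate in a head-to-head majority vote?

Head-to-head results (27 voters total):
Citadel vs Ember: Ember wins 14–13.
Citadel vs Delta: Citadel wins 20–7.
Ember vs Delta: Delta wins 15–12.
No candidate beats all others: Citadel beats Delta beats Ember beats Citadel, a majority cycle.

No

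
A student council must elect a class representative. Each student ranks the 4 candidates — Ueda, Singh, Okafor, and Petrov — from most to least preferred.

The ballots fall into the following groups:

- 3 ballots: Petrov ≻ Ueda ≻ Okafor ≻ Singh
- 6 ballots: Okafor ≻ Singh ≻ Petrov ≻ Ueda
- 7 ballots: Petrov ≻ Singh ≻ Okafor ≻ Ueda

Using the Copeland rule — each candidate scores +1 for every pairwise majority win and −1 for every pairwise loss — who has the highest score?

Petrov

Pairwise results:
  Ueda vs Singh: Singh wins 13–3.
  Ueda vs Okafor: Okafor wins 13–3.
  Ueda vs Petrov: Petrov wins 16–0.
  Singh vs Okafor: Okafor wins 9–7.
  Singh vs Petrov: Petrov wins 10–6.
  Okafor vs Petrov: Petrov wins 10–6.
Copeland scores (wins − losses):
  Ueda: 0 − 3 = -3
  Singh: 1 − 2 = -1
  Okafor: 2 − 1 = 1
  Petrov: 3 − 0 = 3
Petrov has the best Copeland score.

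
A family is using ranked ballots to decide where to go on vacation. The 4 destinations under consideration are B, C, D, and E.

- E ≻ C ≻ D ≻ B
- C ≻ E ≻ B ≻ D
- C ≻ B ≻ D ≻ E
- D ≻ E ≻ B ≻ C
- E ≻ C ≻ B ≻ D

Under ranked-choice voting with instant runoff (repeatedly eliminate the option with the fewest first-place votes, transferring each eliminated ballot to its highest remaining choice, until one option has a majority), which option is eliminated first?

Round 1: C 2, E 2, D 1, B 0. B has the fewest and is eliminated.
Round 2: C 2, E 2, D 1. D has the fewest and is eliminated.
Round 3: E 3, C 2. E has a majority.

B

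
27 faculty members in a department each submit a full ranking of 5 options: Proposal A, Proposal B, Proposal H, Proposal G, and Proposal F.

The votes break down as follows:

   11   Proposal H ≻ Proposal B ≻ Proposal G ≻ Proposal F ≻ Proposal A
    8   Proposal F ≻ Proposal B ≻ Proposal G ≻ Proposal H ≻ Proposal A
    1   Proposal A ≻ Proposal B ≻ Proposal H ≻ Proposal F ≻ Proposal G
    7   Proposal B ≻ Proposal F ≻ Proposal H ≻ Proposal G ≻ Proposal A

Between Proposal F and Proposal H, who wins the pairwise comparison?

Ballots ranking Proposal F above Proposal H: 8+7 = 15.
Ballots ranking Proposal H above Proposal F: 11+1 = 12.
Proposal F wins the head-to-head, 15–12.

Proposal F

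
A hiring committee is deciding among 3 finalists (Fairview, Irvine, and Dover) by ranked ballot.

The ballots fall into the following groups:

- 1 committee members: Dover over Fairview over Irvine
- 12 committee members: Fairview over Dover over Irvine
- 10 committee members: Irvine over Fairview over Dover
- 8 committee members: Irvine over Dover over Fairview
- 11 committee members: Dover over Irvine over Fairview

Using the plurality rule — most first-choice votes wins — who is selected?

First-place vote totals:
  Fairview: 12
  Irvine: 18
  Dover: 12
Irvine has the most first-place votes.

Irvine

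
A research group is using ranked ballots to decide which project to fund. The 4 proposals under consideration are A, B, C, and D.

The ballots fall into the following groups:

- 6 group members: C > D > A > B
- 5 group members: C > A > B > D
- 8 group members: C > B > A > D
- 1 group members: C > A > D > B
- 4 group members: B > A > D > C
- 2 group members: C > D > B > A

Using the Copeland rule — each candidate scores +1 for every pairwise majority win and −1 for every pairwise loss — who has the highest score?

Pairwise results:
  A vs B: B wins 14–12.
  A vs C: C wins 22–4.
  A vs D: A wins 18–8.
  B vs C: C wins 22–4.
  B vs D: B wins 17–9.
  C vs D: C wins 22–4.
Copeland scores (wins − losses):
  A: 1 − 2 = -1
  B: 2 − 1 = 1
  C: 3 − 0 = 3
  D: 0 − 3 = -3
C has the best Copeland score.

C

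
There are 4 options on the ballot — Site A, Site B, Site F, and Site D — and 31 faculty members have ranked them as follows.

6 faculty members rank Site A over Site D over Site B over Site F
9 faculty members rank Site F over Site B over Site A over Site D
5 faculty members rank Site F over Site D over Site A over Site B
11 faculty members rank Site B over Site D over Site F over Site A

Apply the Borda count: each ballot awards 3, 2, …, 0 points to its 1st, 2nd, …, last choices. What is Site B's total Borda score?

Borda scores:
  Site A: 6·3 + 9·1 + 5·1 + 11·0 = 32
  Site B: 6·1 + 9·2 + 5·0 + 11·3 = 57
  Site F: 6·0 + 9·3 + 5·3 + 11·1 = 53
  Site D: 6·2 + 9·0 + 5·2 + 11·2 = 44

57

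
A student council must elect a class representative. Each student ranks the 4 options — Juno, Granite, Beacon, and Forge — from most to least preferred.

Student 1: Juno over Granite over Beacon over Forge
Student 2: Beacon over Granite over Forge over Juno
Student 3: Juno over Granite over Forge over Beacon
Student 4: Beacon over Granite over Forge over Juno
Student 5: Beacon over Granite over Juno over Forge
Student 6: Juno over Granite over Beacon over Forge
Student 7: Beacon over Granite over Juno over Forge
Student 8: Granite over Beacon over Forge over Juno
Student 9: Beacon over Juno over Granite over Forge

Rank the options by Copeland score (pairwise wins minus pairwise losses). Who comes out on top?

Pairwise results:
  Juno vs Granite: Granite wins 5–4.
  Juno vs Beacon: Beacon wins 6–3.
  Juno vs Forge: Juno wins 6–3.
  Granite vs Beacon: Beacon wins 5–4.
  Granite vs Forge: Granite wins 9–0.
  Beacon vs Forge: Beacon wins 8–1.
Copeland scores (wins − losses):
  Juno: 1 − 2 = -1
  Granite: 2 − 1 = 1
  Beacon: 3 − 0 = 3
  Forge: 0 − 3 = -3
Beacon has the best Copeland score.

Beacon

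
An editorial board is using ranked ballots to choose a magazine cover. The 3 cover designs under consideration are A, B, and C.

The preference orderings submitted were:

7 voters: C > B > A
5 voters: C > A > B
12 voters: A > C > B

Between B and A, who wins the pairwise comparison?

Ballots ranking B above A: 7.
Ballots ranking A above B: 5+12 = 17.
A wins the head-to-head, 17–7.

A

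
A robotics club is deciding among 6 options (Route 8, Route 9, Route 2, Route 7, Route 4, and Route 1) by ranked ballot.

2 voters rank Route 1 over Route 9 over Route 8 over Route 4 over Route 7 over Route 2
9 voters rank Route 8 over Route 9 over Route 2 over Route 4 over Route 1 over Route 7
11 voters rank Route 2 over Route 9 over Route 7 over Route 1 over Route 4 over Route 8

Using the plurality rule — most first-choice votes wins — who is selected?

First-place vote totals:
  Route 8: 9
  Route 9: 0
  Route 2: 11
  Route 7: 0
  Route 4: 0
  Route 1: 2
Route 2 has the most first-place votes.

Route 2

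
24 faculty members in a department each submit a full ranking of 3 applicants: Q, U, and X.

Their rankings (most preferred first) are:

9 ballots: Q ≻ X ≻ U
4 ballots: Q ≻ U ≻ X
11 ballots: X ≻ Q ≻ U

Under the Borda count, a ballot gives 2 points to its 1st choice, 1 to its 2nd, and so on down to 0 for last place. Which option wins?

Borda scores:
  Q: 9·2 + 4·2 + 11·1 = 37
  U: 9·0 + 4·1 + 11·0 = 4
  X: 9·1 + 4·0 + 11·2 = 31
Q has the highest total.

Q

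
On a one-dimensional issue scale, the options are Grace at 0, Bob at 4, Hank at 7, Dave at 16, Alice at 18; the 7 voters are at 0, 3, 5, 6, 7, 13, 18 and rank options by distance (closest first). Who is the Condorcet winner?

With single-peaked preferences on a line, the Condorcet winner is the candidate closest to the median voter.
The median voter (position 6) is closest to Hank at 7.
Check: Hank vs Bob — voters closer to Hank: 4 of 7.

Hank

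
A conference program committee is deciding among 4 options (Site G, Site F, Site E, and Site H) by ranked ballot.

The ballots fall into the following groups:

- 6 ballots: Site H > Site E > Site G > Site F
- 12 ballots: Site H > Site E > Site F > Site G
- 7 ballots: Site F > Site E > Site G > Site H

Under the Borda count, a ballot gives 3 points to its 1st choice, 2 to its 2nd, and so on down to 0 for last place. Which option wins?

Site H

Borda scores:
  Site G: 6·1 + 12·0 + 7·1 = 13
  Site F: 6·0 + 12·1 + 7·3 = 33
  Site E: 6·2 + 12·2 + 7·2 = 50
  Site H: 6·3 + 12·3 + 7·0 = 54
Site H has the highest total.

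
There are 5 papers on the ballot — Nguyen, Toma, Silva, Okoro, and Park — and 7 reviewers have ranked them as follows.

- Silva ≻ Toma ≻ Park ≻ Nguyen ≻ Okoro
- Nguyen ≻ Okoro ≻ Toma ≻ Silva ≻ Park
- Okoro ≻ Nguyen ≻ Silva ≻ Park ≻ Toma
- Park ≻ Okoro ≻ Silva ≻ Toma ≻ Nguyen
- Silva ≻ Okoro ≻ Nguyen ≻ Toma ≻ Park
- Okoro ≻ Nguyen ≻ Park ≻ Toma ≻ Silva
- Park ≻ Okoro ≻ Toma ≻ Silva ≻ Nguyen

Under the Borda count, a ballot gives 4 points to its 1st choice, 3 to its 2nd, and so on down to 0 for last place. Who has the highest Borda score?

Okoro

Borda scores:
  Nguyen: 1 + 4 + 3 + 0 + 2 + 3 + 0 = 13
  Toma: 3 + 2 + 0 + 1 + 1 + 1 + 2 = 10
  Silva: 4 + 1 + 2 + 2 + 4 + 0 + 1 = 14
  Okoro: 0 + 3 + 4 + 3 + 3 + 4 + 3 = 20
  Park: 2 + 0 + 1 + 4 + 0 + 2 + 4 = 13
Okoro has the highest total.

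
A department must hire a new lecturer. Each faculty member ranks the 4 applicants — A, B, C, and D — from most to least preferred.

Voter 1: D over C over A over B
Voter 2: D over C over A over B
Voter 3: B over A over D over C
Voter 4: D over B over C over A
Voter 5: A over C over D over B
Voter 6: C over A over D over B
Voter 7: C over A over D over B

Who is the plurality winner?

D

First-place vote totals:
  A: 1
  B: 1
  C: 2
  D: 3
D has the most first-place votes.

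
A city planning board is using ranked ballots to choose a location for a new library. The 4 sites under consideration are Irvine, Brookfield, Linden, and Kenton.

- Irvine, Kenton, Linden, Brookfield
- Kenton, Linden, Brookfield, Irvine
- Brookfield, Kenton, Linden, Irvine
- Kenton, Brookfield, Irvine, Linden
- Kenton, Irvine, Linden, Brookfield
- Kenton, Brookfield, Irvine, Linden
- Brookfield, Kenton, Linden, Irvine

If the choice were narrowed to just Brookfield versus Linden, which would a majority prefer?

Brookfield

Ballots ranking Brookfield above Linden: 4.
Ballots ranking Linden above Brookfield: 3.
Brookfield wins the head-to-head, 4–3.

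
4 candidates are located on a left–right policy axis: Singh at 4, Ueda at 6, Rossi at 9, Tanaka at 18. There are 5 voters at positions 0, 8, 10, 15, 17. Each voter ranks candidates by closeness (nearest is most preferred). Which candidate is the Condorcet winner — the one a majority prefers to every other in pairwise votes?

Rossi

With single-peaked preferences on a line, the Condorcet winner is the candidate closest to the median voter.
The median voter (position 10) is closest to Rossi at 9.
Check: Rossi vs Singh — voters closer to Rossi: 4 of 5.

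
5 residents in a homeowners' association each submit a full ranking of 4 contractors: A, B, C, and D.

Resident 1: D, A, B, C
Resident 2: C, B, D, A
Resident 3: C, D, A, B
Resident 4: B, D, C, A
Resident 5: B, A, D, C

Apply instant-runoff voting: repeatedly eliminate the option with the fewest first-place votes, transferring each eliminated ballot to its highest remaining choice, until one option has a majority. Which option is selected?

Round 1: B 2, C 2, D 1, A 0. A has the fewest and is eliminated.
Round 2: B 2, C 2, D 1. D has the fewest and is eliminated.
Round 3: B 3, C 2. B has a majority.

B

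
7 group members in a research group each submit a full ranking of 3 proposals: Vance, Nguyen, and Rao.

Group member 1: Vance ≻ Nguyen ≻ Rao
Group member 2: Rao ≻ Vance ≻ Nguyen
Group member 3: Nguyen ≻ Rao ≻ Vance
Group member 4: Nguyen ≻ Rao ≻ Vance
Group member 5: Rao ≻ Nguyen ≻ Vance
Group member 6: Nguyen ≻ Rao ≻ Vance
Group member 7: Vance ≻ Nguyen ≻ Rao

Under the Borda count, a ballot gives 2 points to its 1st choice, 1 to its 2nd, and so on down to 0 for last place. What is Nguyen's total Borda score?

9

Borda scores:
  Vance: 2 + 1 + 0 + 0 + 0 + 0 + 2 = 5
  Nguyen: 1 + 0 + 2 + 2 + 1 + 2 + 1 = 9
  Rao: 0 + 2 + 1 + 1 + 2 + 1 + 0 = 7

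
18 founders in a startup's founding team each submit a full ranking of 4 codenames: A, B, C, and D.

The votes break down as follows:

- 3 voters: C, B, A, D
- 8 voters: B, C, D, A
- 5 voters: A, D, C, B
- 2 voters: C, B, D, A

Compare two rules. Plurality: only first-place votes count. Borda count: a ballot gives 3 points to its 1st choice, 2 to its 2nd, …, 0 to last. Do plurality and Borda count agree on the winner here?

Plurality first-place counts: A 5, B 8, C 5, D 0 → B.
Borda totals: A 18, B 34, C 36, D 20 → C.
The two rules disagree: plurality picks B, Borda picks C.

No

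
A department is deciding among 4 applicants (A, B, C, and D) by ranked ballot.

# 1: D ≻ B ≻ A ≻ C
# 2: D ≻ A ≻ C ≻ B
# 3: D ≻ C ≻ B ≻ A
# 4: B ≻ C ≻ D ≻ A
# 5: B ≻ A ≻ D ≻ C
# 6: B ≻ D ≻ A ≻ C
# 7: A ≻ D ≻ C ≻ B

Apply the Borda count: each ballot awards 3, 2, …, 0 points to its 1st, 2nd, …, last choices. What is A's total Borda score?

9

Borda scores:
  A: 1 + 2 + 0 + 0 + 2 + 1 + 3 = 9
  B: 2 + 0 + 1 + 3 + 3 + 3 + 0 = 12
  C: 0 + 1 + 2 + 2 + 0 + 0 + 1 = 6
  D: 3 + 3 + 3 + 1 + 1 + 2 + 2 = 15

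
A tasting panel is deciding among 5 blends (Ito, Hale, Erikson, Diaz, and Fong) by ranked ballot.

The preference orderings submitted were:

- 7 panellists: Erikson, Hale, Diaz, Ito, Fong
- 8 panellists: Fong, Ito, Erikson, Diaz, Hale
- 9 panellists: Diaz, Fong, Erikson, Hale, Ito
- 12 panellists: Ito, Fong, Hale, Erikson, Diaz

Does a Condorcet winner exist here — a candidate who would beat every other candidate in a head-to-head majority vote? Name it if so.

Head-to-head results (36 voters total):
Ito vs Hale: Ito wins 20–16.
Ito vs Erikson: Ito wins 20–16.
Ito vs Diaz: Ito wins 20–16.
Ito vs Fong: Ito wins 19–17.
Hale vs Erikson: Erikson wins 24–12.
Hale vs Diaz: Hale wins 19–17.
Hale vs Fong: Fong wins 29–7.
Erikson vs Diaz: Erikson wins 27–9.
Erikson vs Fong: Fong wins 29–7.
Diaz vs Fong: Fong wins 20–16.
Ito beats each rival — Hale (20–16), Erikson (20–16), Diaz (20–16), Fong (19–17) — so Ito is the Condorcet winner.

Ito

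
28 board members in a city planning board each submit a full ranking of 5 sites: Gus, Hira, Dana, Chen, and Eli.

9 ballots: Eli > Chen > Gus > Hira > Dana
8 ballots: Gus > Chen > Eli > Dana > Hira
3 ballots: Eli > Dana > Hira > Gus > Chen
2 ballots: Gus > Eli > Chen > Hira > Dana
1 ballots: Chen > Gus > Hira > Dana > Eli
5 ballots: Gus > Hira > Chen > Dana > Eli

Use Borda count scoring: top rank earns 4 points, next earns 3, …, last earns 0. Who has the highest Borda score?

Borda scores:
  Gus: 9·2 + 8·4 + 3·1 + 2·4 + 3 + 5·4 = 84
  Hira: 9·1 + 8·0 + 3·2 + 2·1 + 2 + 5·3 = 34
  Dana: 9·0 + 8·1 + 3·3 + 2·0 + 1 + 5·1 = 23
  Chen: 9·3 + 8·3 + 3·0 + 2·2 + 4 + 5·2 = 69
  Eli: 9·4 + 8·2 + 3·4 + 2·3 + 0 + 5·0 = 70
Gus has the highest total.

Gus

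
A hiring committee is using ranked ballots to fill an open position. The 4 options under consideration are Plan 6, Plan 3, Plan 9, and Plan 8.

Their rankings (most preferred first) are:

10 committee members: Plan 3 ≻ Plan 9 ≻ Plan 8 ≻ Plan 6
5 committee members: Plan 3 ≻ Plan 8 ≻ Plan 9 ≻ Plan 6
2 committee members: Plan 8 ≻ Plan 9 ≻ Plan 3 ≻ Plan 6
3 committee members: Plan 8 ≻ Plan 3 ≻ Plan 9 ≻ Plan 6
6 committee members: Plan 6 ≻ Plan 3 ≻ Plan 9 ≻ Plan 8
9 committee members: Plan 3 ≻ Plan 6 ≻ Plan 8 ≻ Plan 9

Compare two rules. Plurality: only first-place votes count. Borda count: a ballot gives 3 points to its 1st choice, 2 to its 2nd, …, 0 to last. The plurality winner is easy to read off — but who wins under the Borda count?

Plan 3

Plurality first-place counts: Plan 6 6, Plan 3 24, Plan 9 0, Plan 8 5 → Plan 3.
Borda totals: Plan 6 36, Plan 3 92, Plan 9 38, Plan 8 44 → Plan 3.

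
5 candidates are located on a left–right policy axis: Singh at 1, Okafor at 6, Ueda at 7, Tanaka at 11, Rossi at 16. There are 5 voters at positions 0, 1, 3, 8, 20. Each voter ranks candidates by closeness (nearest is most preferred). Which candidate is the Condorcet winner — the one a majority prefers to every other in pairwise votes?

With single-peaked preferences on a line, the Condorcet winner is the candidate closest to the median voter.
The median voter (position 3) is closest to Singh at 1.
Check: Singh vs Rossi — voters closer to Singh: 4 of 5.

Singh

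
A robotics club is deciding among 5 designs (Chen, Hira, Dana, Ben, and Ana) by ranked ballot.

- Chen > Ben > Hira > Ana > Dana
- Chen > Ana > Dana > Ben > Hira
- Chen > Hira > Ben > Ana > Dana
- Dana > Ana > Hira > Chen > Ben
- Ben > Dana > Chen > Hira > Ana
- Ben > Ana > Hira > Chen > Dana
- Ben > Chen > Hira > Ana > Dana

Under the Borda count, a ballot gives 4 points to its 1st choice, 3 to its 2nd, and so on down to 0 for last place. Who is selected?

Borda scores:
  Chen: 4 + 4 + 4 + 1 + 2 + 1 + 3 = 19
  Hira: 2 + 0 + 3 + 2 + 1 + 2 + 2 = 12
  Dana: 0 + 2 + 0 + 4 + 3 + 0 + 0 = 9
  Ben: 3 + 1 + 2 + 0 + 4 + 4 + 4 = 18
  Ana: 1 + 3 + 1 + 3 + 0 + 3 + 1 = 12
Chen has the highest total.

Chen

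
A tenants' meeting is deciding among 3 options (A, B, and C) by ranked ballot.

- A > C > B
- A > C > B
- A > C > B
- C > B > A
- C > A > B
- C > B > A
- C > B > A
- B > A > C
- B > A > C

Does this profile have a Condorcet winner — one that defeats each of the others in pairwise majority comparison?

Head-to-head results (9 voters total):
A vs B: B wins 5–4.
A vs C: A wins 5–4.
B vs C: C wins 7–2.
No candidate beats all others: A beats C beats B beats A, a majority cycle.

No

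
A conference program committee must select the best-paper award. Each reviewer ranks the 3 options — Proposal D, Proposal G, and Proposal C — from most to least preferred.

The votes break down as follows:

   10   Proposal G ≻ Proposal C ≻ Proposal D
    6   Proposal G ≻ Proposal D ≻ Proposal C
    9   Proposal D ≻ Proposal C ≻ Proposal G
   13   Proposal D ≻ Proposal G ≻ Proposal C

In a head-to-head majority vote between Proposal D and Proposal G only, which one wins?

Proposal D

Ballots ranking Proposal D above Proposal G: 9+13 = 22.
Ballots ranking Proposal G above Proposal D: 10+6 = 16.
Proposal D wins the head-to-head, 22–16.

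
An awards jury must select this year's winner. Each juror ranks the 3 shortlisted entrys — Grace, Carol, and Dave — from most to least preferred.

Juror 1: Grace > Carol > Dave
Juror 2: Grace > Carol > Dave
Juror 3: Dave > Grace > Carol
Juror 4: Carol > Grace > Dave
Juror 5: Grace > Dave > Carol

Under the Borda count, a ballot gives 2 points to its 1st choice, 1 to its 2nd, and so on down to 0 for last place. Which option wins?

Grace

Borda scores:
  Grace: 2 + 2 + 1 + 1 + 2 = 8
  Carol: 1 + 1 + 0 + 2 + 0 = 4
  Dave: 0 + 0 + 2 + 0 + 1 = 3
Grace has the highest total.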